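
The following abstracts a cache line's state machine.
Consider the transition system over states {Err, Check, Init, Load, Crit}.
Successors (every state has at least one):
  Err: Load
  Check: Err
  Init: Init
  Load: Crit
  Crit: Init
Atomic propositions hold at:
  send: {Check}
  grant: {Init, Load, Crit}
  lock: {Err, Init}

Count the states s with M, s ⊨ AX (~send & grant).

4

Sat(~send) = {Err, Init, Load, Crit}
Sat(~send & grant) = {Init, Load, Crit}
Sat(AX (~send & grant)) = {s : every successor in {Init, Load, Crit}} = {Err, Init, Load, Crit}
|Sat(AX (~send & grant))| = |{Err, Init, Load, Crit}| = 4.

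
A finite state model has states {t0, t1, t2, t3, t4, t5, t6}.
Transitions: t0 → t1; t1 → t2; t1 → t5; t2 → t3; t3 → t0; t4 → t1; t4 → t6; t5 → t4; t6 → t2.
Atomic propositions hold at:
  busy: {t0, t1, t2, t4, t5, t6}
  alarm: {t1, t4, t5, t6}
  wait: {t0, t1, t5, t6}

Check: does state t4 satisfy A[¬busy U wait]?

Sat(¬busy) = {t3}
A[¬busy U wait]: least fixpoint, start Z0 = Sat(wait) = {t0, t1, t5, t6}, add states in Sat(¬busy) with every successor in Z. Z1 = {t0, t1, t3, t5, t6}; fixed.
Sat(A[¬busy U wait]) = {t0, t1, t3, t5, t6}
t4 ∉ Sat(A[¬busy U wait]) = {t0, t1, t3, t5, t6}, so the formula does not hold at t4.

No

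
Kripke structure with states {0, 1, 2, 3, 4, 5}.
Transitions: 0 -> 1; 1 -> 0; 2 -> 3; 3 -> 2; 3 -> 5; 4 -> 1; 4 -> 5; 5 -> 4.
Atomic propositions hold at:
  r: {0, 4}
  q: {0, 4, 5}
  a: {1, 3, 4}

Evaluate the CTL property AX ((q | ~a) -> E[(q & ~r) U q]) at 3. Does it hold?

Sat(~a) = {0, 2, 5}
Sat(q | ~a) = {0, 2, 4, 5}
Sat(~r) = {1, 2, 3, 5}
Sat(q & ~r) = {5}
E[(q & ~r) U q]: least fixpoint, start Z0 = Sat(q) = {0, 4, 5}, add states in Sat(q & ~r) with some successor in Z. Already a fixed point.
Sat(E[(q & ~r) U q]) = {0, 4, 5}
Sat((q | ~a) -> E[(q & ~r) U q]) = {0, 1, 3, 4, 5}
Sat(AX ((q | ~a) -> E[(q & ~r) U q])) = {s : every successor in {0, 1, 3, 4, 5}} = {0, 1, 2, 4, 5}
3 ∉ Sat(AX ((q | ~a) -> E[(q & ~r) U q])) = {0, 1, 2, 4, 5}, so the formula does not hold at 3.

No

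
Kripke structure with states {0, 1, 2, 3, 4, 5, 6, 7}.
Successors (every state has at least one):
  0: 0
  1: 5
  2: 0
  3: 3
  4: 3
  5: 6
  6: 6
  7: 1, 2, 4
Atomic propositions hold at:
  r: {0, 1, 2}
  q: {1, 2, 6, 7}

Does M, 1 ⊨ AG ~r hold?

Sat(~r) = {3, 4, 5, 6, 7}
AG ~r: greatest fixpoint, start Z0 = {3, 4, 5, 6, 7}, keep only states in Sat with every successor in Z. Z1 = {3, 4, 5, 6}; fixed.
Sat(AG ~r) = {3, 4, 5, 6}
1 ∉ Sat(AG ~r) = {3, 4, 5, 6}, so the formula does not hold at 1.

No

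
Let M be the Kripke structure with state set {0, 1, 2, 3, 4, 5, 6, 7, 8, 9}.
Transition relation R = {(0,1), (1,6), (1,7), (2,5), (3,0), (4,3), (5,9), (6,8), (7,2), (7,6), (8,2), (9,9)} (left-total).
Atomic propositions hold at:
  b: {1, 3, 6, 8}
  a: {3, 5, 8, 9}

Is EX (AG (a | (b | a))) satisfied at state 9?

Yes

Sat(b | a) = {1, 3, 5, 6, 8, 9}
Sat(a | (b | a)) = {1, 3, 5, 6, 8, 9}
AG (a | (b | a)): greatest fixpoint, start Z0 = {1, 3, 5, 6, 8, 9}, keep only states in Sat with every successor in Z. Z1 = {5, 6, 9}; Z2 = {5, 9}; fixed.
Sat(AG (a | (b | a))) = {5, 9}
Sat(EX (AG (a | (b | a)))) = {s : some successor in {5, 9}} = {2, 5, 9}
9 ∈ Sat(EX (AG (a | (b | a)))) = {2, 5, 9}, so the formula holds at 9.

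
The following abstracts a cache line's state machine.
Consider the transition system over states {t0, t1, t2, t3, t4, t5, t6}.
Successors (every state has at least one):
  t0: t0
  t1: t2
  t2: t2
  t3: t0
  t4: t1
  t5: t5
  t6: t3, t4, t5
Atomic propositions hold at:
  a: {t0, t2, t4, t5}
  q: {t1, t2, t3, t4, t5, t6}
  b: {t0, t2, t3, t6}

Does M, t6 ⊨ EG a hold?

No

EG a: greatest fixpoint, start Z0 = {t0, t2, t4, t5}, keep only states in Sat with some successor in Z. Z1 = {t0, t2, t5}; fixed.
Sat(EG a) = {t0, t2, t5}
t6 ∉ Sat(EG a) = {t0, t2, t5}, so the formula does not hold at t6.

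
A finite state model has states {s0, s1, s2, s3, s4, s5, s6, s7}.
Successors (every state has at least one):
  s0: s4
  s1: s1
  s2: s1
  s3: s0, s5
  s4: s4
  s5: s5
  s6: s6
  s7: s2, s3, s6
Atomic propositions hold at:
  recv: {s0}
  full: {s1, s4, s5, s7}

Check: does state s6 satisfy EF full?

No

EF full: least fixpoint, start Z0 = {s1, s4, s5, s7}, add states with some successor in Z. Z1 = {s0, s1, s2, s3, s4, s5, s7}; fixed.
Sat(EF full) = {s0, s1, s2, s3, s4, s5, s7}
s6 ∉ Sat(EF full) = {s0, s1, s2, s3, s4, s5, s7}, so the formula does not hold at s6.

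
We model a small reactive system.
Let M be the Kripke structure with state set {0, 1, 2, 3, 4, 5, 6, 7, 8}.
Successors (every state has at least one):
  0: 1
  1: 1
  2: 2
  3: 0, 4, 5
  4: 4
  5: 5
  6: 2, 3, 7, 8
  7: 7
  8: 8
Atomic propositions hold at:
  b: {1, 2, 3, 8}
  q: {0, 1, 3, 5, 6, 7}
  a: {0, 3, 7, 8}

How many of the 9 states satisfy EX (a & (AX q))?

Sat(AX q) = {s : every successor in {0, 1, 3, 5, 6, 7}} = {0, 1, 5, 7}
Sat(a & (AX q)) = {0, 7}
Sat(EX (a & (AX q))) = {s : some successor in {0, 7}} = {3, 6, 7}
|Sat(EX (a & (AX q)))| = |{3, 6, 7}| = 3.

3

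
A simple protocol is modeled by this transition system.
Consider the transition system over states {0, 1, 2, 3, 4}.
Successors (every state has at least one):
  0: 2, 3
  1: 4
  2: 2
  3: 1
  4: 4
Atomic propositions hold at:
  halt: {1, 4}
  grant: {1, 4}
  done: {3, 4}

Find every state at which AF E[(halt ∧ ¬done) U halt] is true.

{1, 3, 4}

Sat(¬done) = {0, 1, 2}
Sat(halt ∧ ¬done) = {1}
E[(halt ∧ ¬done) U halt]: least fixpoint, start Z0 = Sat(halt) = {1, 4}, add states in Sat(halt ∧ ¬done) with some successor in Z. Already a fixed point.
Sat(E[(halt ∧ ¬done) U halt]) = {1, 4}
AF E[(halt ∧ ¬done) U halt]: least fixpoint, start Z0 = {1, 4}, add states with every successor in Z. Z1 = {1, 3, 4}; fixed.
Sat(AF E[(halt ∧ ¬done) U halt]) = {1, 3, 4}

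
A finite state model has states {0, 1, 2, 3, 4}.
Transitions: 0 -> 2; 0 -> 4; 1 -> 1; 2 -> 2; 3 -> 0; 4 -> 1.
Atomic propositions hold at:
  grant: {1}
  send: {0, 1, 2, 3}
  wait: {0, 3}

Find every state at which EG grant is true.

EG grant: greatest fixpoint, start Z0 = {1}, keep only states in Sat with some successor in Z. Already a fixed point.
Sat(EG grant) = {1}

{1}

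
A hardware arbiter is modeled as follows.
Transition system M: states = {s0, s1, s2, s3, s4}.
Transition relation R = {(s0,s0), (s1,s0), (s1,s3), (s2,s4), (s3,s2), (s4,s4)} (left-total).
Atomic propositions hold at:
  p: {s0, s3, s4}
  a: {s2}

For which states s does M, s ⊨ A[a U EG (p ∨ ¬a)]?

Sat(¬a) = {s0, s1, s3, s4}
Sat(p ∨ ¬a) = {s0, s1, s3, s4}
EG (p ∨ ¬a): greatest fixpoint, start Z0 = {s0, s1, s3, s4}, keep only states in Sat with some successor in Z. Z1 = {s0, s1, s4}; fixed.
Sat(EG (p ∨ ¬a)) = {s0, s1, s4}
A[a U EG (p ∨ ¬a)]: least fixpoint, start Z0 = Sat(EG (p ∨ ¬a)) = {s0, s1, s4}, add states in Sat(a) with every successor in Z. Z1 = {s0, s1, s2, s4}; fixed.
Sat(A[a U EG (p ∨ ¬a)]) = {s0, s1, s2, s4}

{s0, s1, s2, s4}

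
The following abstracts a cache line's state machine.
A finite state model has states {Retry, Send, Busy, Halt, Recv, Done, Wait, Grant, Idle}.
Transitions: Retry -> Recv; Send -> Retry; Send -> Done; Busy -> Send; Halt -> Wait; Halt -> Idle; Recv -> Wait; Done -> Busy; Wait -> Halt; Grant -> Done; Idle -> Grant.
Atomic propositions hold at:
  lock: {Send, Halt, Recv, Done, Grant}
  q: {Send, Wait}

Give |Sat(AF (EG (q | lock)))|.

Sat(q | lock) = {Send, Halt, Recv, Done, Wait, Grant}
EG (q | lock): greatest fixpoint, start Z0 = {Send, Halt, Recv, Done, Wait, Grant}, keep only states in Sat with some successor in Z. Z1 = {Send, Halt, Recv, Wait, Grant}; Z2 = {Halt, Recv, Wait}; fixed.
Sat(EG (q | lock)) = {Halt, Recv, Wait}
AF (EG (q | lock)): least fixpoint, start Z0 = {Halt, Recv, Wait}, add states with every successor in Z. Z1 = {Retry, Halt, Recv, Wait}; fixed.
Sat(AF (EG (q | lock))) = {Retry, Halt, Recv, Wait}
|Sat(AF (EG (q | lock)))| = |{Retry, Halt, Recv, Wait}| = 4.

4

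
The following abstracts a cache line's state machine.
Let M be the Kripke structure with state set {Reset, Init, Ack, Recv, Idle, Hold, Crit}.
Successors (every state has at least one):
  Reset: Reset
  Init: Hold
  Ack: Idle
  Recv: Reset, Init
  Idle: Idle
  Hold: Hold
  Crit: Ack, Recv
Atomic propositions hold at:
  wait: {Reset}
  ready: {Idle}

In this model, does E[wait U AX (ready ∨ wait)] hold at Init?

No

Sat(ready ∨ wait) = {Reset, Idle}
Sat(AX (ready ∨ wait)) = {s : every successor in {Reset, Idle}} = {Reset, Ack, Idle}
E[wait U AX (ready ∨ wait)]: least fixpoint, start Z0 = Sat(AX (ready ∨ wait)) = {Reset, Ack, Idle}, add states in Sat(wait) with some successor in Z. Already a fixed point.
Sat(E[wait U AX (ready ∨ wait)]) = {Reset, Ack, Idle}
Init ∉ Sat(E[wait U AX (ready ∨ wait)]) = {Reset, Ack, Idle}, so the formula does not hold at Init.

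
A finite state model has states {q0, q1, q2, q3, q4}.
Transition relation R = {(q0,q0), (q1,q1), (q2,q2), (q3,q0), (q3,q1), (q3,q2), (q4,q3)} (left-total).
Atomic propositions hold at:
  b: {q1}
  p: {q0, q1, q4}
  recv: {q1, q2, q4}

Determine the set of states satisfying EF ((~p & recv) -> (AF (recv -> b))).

Sat(~p) = {q2, q3}
Sat(~p & recv) = {q2}
Sat(recv -> b) = {q0, q1, q3}
AF (recv -> b): least fixpoint, start Z0 = {q0, q1, q3}, add states with every successor in Z. Z1 = {q0, q1, q3, q4}; fixed.
Sat(AF (recv -> b)) = {q0, q1, q3, q4}
Sat((~p & recv) -> (AF (recv -> b))) = {q0, q1, q3, q4}
EF ((~p & recv) -> (AF (recv -> b))): least fixpoint, start Z0 = {q0, q1, q3, q4}, add states with some successor in Z. Already a fixed point.
Sat(EF ((~p & recv) -> (AF (recv -> b)))) = {q0, q1, q3, q4}

{q0, q1, q3, q4}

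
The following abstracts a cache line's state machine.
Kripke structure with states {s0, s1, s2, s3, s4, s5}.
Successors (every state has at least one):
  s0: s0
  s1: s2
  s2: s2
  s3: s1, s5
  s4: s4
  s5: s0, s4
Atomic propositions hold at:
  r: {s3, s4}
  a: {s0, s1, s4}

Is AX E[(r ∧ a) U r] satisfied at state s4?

Yes

Sat(r ∧ a) = {s4}
E[(r ∧ a) U r]: least fixpoint, start Z0 = Sat(r) = {s3, s4}, add states in Sat(r ∧ a) with some successor in Z. Already a fixed point.
Sat(E[(r ∧ a) U r]) = {s3, s4}
Sat(AX E[(r ∧ a) U r]) = {s : every successor in {s3, s4}} = {s4}
s4 ∈ Sat(AX E[(r ∧ a) U r]) = {s4}, so the formula holds at s4.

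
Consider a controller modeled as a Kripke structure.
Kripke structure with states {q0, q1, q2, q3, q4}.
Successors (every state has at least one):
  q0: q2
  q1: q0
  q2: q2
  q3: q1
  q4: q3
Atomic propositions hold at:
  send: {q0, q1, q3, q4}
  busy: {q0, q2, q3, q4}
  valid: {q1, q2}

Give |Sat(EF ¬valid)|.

Sat(¬valid) = {q0, q3, q4}
EF ¬valid: least fixpoint, start Z0 = {q0, q3, q4}, add states with some successor in Z. Z1 = {q0, q1, q3, q4}; fixed.
Sat(EF ¬valid) = {q0, q1, q3, q4}
|Sat(EF ¬valid)| = |{q0, q1, q3, q4}| = 4.

4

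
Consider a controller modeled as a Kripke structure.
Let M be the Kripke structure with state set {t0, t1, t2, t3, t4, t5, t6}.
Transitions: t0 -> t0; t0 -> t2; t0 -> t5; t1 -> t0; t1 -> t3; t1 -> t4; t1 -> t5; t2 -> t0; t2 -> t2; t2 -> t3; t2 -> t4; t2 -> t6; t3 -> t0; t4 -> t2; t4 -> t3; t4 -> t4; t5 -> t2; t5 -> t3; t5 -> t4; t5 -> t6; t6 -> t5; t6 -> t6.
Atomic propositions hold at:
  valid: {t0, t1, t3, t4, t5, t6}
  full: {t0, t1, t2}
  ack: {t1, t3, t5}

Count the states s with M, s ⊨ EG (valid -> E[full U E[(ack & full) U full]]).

Sat(ack & full) = {t1}
E[(ack & full) U full]: least fixpoint, start Z0 = Sat(full) = {t0, t1, t2}, add states in Sat(ack & full) with some successor in Z. Already a fixed point.
Sat(E[(ack & full) U full]) = {t0, t1, t2}
E[full U E[(ack & full) U full]]: least fixpoint, start Z0 = Sat(E[(ack & full) U full]) = {t0, t1, t2}, add states in Sat(full) with some successor in Z. Already a fixed point.
Sat(E[full U E[(ack & full) U full]]) = {t0, t1, t2}
Sat(valid -> E[full U E[(ack & full) U full]]) = {t0, t1, t2}
EG (valid -> E[full U E[(ack & full) U full]]): greatest fixpoint, start Z0 = {t0, t1, t2}, keep only states in Sat with some successor in Z. Already a fixed point.
Sat(EG (valid -> E[full U E[(ack & full) U full]])) = {t0, t1, t2}
|Sat(EG (valid -> E[full U E[(ack & full) U full]]))| = |{t0, t1, t2}| = 3.

3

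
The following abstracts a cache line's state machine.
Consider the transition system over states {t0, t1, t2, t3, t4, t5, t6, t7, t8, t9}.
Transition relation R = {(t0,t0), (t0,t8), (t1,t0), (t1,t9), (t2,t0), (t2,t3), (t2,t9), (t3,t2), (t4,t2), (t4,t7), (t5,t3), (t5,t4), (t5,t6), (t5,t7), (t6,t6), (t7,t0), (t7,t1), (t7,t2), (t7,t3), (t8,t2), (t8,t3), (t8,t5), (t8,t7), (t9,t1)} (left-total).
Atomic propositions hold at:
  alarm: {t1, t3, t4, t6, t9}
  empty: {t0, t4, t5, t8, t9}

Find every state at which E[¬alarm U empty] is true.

Sat(¬alarm) = {t0, t2, t5, t7, t8}
E[¬alarm U empty]: least fixpoint, start Z0 = Sat(empty) = {t0, t4, t5, t8, t9}, add states in Sat(¬alarm) with some successor in Z. Z1 = {t0, t2, t4, t5, t7, t8, t9}; fixed.
Sat(E[¬alarm U empty]) = {t0, t2, t4, t5, t7, t8, t9}

{t0, t2, t4, t5, t7, t8, t9}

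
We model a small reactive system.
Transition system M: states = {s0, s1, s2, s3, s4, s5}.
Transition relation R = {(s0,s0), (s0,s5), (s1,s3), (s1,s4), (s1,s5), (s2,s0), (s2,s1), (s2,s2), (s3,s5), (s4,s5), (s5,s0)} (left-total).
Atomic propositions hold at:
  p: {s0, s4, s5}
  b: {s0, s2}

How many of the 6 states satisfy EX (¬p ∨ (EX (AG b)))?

2

Sat(¬p) = {s1, s2, s3}
AG b: greatest fixpoint, start Z0 = {s0, s2}, keep only states in Sat with every successor in Z. Z1 = ∅; fixed.
Sat(AG b) = ∅
Sat(EX (AG b)) = {s : some successor in ∅} = ∅
Sat(¬p ∨ (EX (AG b))) = {s1, s2, s3}
Sat(EX (¬p ∨ (EX (AG b)))) = {s : some successor in {s1, s2, s3}} = {s1, s2}
|Sat(EX (¬p ∨ (EX (AG b))))| = |{s1, s2}| = 2.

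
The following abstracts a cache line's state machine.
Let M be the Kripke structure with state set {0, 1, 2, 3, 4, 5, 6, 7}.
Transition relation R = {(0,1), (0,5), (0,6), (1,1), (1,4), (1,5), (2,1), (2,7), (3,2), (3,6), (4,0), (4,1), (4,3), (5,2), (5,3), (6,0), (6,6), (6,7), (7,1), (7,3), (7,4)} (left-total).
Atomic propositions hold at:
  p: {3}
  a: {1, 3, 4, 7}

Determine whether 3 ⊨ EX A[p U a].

A[p U a]: least fixpoint, start Z0 = Sat(a) = {1, 3, 4, 7}, add states in Sat(p) with every successor in Z. Already a fixed point.
Sat(A[p U a]) = {1, 3, 4, 7}
Sat(EX A[p U a]) = {s : some successor in {1, 3, 4, 7}} = {0, 1, 2, 4, 5, 6, 7}
3 ∉ Sat(EX A[p U a]) = {0, 1, 2, 4, 5, 6, 7}, so the formula does not hold at 3.

No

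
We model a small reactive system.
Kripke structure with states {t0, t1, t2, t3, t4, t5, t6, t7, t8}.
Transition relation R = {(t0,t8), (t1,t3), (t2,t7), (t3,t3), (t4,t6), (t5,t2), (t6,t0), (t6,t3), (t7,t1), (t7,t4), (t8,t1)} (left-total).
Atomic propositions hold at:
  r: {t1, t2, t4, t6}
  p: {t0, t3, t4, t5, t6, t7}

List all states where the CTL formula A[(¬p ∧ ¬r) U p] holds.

{t0, t3, t4, t5, t6, t7}

Sat(¬p) = {t1, t2, t8}
Sat(¬r) = {t0, t3, t5, t7, t8}
Sat(¬p ∧ ¬r) = {t8}
A[(¬p ∧ ¬r) U p]: least fixpoint, start Z0 = Sat(p) = {t0, t3, t4, t5, t6, t7}, add states in Sat(¬p ∧ ¬r) with every successor in Z. Already a fixed point.
Sat(A[(¬p ∧ ¬r) U p]) = {t0, t3, t4, t5, t6, t7}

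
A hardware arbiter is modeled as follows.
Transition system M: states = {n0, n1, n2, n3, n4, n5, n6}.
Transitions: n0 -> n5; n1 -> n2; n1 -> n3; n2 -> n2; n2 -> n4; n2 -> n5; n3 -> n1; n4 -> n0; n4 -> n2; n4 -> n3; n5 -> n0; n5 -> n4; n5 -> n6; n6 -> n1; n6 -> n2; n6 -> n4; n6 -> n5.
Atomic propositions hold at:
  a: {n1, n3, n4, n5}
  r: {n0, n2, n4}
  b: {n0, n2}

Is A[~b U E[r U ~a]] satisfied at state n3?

No

Sat(~b) = {n1, n3, n4, n5, n6}
Sat(~a) = {n0, n2, n6}
E[r U ~a]: least fixpoint, start Z0 = Sat(~a) = {n0, n2, n6}, add states in Sat(r) with some successor in Z. Z1 = {n0, n2, n4, n6}; fixed.
Sat(E[r U ~a]) = {n0, n2, n4, n6}
A[~b U E[r U ~a]]: least fixpoint, start Z0 = Sat(E[r U ~a]) = {n0, n2, n4, n6}, add states in Sat(~b) with every successor in Z. Z1 = {n0, n2, n4, n5, n6}; fixed.
Sat(A[~b U E[r U ~a]]) = {n0, n2, n4, n5, n6}
n3 ∉ Sat(A[~b U E[r U ~a]]) = {n0, n2, n4, n5, n6}, so the formula does not hold at n3.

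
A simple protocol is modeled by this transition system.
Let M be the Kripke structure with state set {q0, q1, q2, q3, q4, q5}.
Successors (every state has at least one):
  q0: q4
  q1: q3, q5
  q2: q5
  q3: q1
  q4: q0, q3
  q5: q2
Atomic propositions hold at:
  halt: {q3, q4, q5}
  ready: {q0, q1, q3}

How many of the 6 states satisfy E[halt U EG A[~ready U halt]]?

2

Sat(~ready) = {q2, q4, q5}
A[~ready U halt]: least fixpoint, start Z0 = Sat(halt) = {q3, q4, q5}, add states in Sat(~ready) with every successor in Z. Z1 = {q2, q3, q4, q5}; fixed.
Sat(A[~ready U halt]) = {q2, q3, q4, q5}
EG A[~ready U halt]: greatest fixpoint, start Z0 = {q2, q3, q4, q5}, keep only states in Sat with some successor in Z. Z1 = {q2, q4, q5}; Z2 = {q2, q5}; fixed.
Sat(EG A[~ready U halt]) = {q2, q5}
E[halt U EG A[~ready U halt]]: least fixpoint, start Z0 = Sat(EG A[~ready U halt]) = {q2, q5}, add states in Sat(halt) with some successor in Z. Already a fixed point.
Sat(E[halt U EG A[~ready U halt]]) = {q2, q5}
|Sat(E[halt U EG A[~ready U halt]])| = |{q2, q5}| = 2.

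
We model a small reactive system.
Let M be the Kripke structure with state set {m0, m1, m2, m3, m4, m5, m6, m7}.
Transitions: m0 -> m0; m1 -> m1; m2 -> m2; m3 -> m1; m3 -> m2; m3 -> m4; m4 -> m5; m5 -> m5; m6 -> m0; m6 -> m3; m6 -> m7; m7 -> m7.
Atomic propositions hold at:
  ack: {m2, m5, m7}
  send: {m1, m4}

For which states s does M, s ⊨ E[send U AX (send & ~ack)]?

Sat(~ack) = {m0, m1, m3, m4, m6}
Sat(send & ~ack) = {m1, m4}
Sat(AX (send & ~ack)) = {s : every successor in {m1, m4}} = {m1}
E[send U AX (send & ~ack)]: least fixpoint, start Z0 = Sat(AX (send & ~ack)) = {m1}, add states in Sat(send) with some successor in Z. Already a fixed point.
Sat(E[send U AX (send & ~ack)]) = {m1}

{m1}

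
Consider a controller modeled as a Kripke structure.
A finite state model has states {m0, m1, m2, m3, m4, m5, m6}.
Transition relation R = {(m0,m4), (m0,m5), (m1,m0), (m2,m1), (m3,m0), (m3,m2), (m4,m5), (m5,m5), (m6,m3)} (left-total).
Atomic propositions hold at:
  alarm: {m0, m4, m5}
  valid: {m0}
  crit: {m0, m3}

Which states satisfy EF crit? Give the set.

EF crit: least fixpoint, start Z0 = {m0, m3}, add states with some successor in Z. Z1 = {m0, m1, m3, m6}; Z2 = {m0, m1, m2, m3, m6}; fixed.
Sat(EF crit) = {m0, m1, m2, m3, m6}

{m0, m1, m2, m3, m6}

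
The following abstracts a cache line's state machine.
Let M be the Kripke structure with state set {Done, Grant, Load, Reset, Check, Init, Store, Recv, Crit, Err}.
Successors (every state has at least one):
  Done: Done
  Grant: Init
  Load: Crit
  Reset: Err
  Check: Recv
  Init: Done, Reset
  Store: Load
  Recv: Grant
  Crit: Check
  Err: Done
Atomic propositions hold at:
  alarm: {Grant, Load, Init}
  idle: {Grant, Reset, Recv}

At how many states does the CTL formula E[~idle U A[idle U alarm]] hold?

Sat(~idle) = {Done, Load, Check, Init, Store, Crit, Err}
A[idle U alarm]: least fixpoint, start Z0 = Sat(alarm) = {Grant, Load, Init}, add states in Sat(idle) with every successor in Z. Z1 = {Grant, Load, Init, Recv}; fixed.
Sat(A[idle U alarm]) = {Grant, Load, Init, Recv}
E[~idle U A[idle U alarm]]: least fixpoint, start Z0 = Sat(A[idle U alarm]) = {Grant, Load, Init, Recv}, add states in Sat(~idle) with some successor in Z. Z1 = {Grant, Load, Check, Init, Store, Recv}; Z2 = {Grant, Load, Check, Init, Store, Recv, Crit}; fixed.
Sat(E[~idle U A[idle U alarm]]) = {Grant, Load, Check, Init, Store, Recv, Crit}
|Sat(E[~idle U A[idle U alarm]])| = |{Grant, Load, Check, Init, Store, Recv, Crit}| = 7.

7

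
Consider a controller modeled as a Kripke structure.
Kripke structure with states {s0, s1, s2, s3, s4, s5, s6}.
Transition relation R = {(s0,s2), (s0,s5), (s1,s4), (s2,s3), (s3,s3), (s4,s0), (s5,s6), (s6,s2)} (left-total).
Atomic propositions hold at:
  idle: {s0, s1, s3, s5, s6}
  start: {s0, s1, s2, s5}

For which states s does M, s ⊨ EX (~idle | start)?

{s0, s1, s4, s6}

Sat(~idle) = {s2, s4}
Sat(~idle | start) = {s0, s1, s2, s4, s5}
Sat(EX (~idle | start)) = {s : some successor in {s0, s1, s2, s4, s5}} = {s0, s1, s4, s6}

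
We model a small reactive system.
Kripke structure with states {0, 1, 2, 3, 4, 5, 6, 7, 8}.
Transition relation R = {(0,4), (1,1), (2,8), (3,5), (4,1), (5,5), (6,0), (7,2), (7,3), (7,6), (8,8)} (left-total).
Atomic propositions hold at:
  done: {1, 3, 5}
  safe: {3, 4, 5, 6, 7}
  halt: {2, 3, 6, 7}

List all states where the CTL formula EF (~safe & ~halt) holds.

Sat(~safe) = {0, 1, 2, 8}
Sat(~halt) = {0, 1, 4, 5, 8}
Sat(~safe & ~halt) = {0, 1, 8}
EF (~safe & ~halt): least fixpoint, start Z0 = {0, 1, 8}, add states with some successor in Z. Z1 = {0, 1, 2, 4, 6, 8}; Z2 = {0, 1, 2, 4, 6, 7, 8}; fixed.
Sat(EF (~safe & ~halt)) = {0, 1, 2, 4, 6, 7, 8}

{0, 1, 2, 4, 6, 7, 8}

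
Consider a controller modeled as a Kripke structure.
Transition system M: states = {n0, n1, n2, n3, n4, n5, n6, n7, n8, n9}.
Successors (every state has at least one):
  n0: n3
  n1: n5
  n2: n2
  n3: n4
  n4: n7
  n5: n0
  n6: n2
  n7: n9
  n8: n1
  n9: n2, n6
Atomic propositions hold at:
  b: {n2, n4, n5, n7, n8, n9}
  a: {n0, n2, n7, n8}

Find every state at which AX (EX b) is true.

Sat(EX b) = {s : some successor in {n2, n4, n5, n7, n8, n9}} = {n1, n2, n3, n4, n6, n7, n9}
Sat(AX (EX b)) = {s : every successor in {n1, n2, n3, n4, n6, n7, n9}} = {n0, n2, n3, n4, n6, n7, n8, n9}

{n0, n2, n3, n4, n6, n7, n8, n9}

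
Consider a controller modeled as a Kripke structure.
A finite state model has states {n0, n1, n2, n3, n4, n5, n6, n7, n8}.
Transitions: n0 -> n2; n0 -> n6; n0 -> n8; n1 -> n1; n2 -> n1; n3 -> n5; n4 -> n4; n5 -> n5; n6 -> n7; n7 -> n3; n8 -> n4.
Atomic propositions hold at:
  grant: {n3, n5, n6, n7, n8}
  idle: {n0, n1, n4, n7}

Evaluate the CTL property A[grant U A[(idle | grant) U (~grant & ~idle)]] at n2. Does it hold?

Sat(idle | grant) = {n0, n1, n3, n4, n5, n6, n7, n8}
Sat(~grant) = {n0, n1, n2, n4}
Sat(~idle) = {n2, n3, n5, n6, n8}
Sat(~grant & ~idle) = {n2}
A[(idle | grant) U (~grant & ~idle)]: least fixpoint, start Z0 = Sat((~grant & ~idle)) = {n2}, add states in Sat(idle | grant) with every successor in Z. Already a fixed point.
Sat(A[(idle | grant) U (~grant & ~idle)]) = {n2}
A[grant U A[(idle | grant) U (~grant & ~idle)]]: least fixpoint, start Z0 = Sat(A[(idle | grant) U (~grant & ~idle)]) = {n2}, add states in Sat(grant) with every successor in Z. Already a fixed point.
Sat(A[grant U A[(idle | grant) U (~grant & ~idle)]]) = {n2}
n2 ∈ Sat(A[grant U A[(idle | grant) U (~grant & ~idle)]]) = {n2}, so the formula holds at n2.

Yes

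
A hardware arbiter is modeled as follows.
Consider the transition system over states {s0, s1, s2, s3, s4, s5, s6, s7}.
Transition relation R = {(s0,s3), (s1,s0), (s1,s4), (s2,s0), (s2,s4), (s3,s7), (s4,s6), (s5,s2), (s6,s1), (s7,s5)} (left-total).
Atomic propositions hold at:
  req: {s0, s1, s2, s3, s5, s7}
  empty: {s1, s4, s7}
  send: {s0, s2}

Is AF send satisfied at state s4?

AF send: least fixpoint, start Z0 = {s0, s2}, add states with every successor in Z. Z1 = {s0, s2, s5}; Z2 = {s0, s2, s5, s7}; Z3 = {s0, s2, s3, s5, s7}; fixed.
Sat(AF send) = {s0, s2, s3, s5, s7}
s4 ∉ Sat(AF send) = {s0, s2, s3, s5, s7}, so the formula does not hold at s4.

No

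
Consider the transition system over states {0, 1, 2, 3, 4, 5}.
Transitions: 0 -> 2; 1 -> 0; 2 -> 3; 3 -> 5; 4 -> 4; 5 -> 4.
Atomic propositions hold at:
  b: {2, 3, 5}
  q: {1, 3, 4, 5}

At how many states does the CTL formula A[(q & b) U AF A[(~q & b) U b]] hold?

5

Sat(q & b) = {3, 5}
Sat(~q) = {0, 2}
Sat(~q & b) = {2}
A[(~q & b) U b]: least fixpoint, start Z0 = Sat(b) = {2, 3, 5}, add states in Sat(~q & b) with every successor in Z. Already a fixed point.
Sat(A[(~q & b) U b]) = {2, 3, 5}
AF A[(~q & b) U b]: least fixpoint, start Z0 = {2, 3, 5}, add states with every successor in Z. Z1 = {0, 2, 3, 5}; Z2 = {0, 1, 2, 3, 5}; fixed.
Sat(AF A[(~q & b) U b]) = {0, 1, 2, 3, 5}
A[(q & b) U AF A[(~q & b) U b]]: least fixpoint, start Z0 = Sat(AF A[(~q & b) U b]) = {0, 1, 2, 3, 5}, add states in Sat(q & b) with every successor in Z. Already a fixed point.
Sat(A[(q & b) U AF A[(~q & b) U b]]) = {0, 1, 2, 3, 5}
|Sat(A[(q & b) U AF A[(~q & b) U b]])| = |{0, 1, 2, 3, 5}| = 5.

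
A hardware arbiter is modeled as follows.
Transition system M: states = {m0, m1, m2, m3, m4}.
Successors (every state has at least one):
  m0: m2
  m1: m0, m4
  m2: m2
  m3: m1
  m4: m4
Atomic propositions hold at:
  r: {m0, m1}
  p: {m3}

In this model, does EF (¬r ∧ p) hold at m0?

No

Sat(¬r) = {m2, m3, m4}
Sat(¬r ∧ p) = {m3}
EF (¬r ∧ p): least fixpoint, start Z0 = {m3}, add states with some successor in Z. Already a fixed point.
Sat(EF (¬r ∧ p)) = {m3}
m0 ∉ Sat(EF (¬r ∧ p)) = {m3}, so the formula does not hold at m0.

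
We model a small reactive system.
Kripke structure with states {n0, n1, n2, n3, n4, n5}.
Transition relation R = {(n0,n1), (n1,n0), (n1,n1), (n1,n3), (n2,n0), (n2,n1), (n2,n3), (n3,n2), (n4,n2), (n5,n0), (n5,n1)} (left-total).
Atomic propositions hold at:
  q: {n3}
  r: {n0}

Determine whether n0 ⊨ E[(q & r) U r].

Sat(q & r) = ∅
E[(q & r) U r]: least fixpoint, start Z0 = Sat(r) = {n0}, add states in Sat(q & r) with some successor in Z. Already a fixed point.
Sat(E[(q & r) U r]) = {n0}
n0 ∈ Sat(E[(q & r) U r]) = {n0}, so the formula holds at n0.

Yes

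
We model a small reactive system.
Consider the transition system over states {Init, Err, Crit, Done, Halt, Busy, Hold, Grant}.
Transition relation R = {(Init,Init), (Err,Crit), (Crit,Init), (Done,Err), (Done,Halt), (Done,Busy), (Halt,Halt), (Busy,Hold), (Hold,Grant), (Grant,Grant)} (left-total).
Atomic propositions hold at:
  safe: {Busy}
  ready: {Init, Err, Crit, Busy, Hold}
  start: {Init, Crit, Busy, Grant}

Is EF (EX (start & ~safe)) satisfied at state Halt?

No

Sat(~safe) = {Init, Err, Crit, Done, Halt, Hold, Grant}
Sat(start & ~safe) = {Init, Crit, Grant}
Sat(EX (start & ~safe)) = {s : some successor in {Init, Crit, Grant}} = {Init, Err, Crit, Hold, Grant}
EF (EX (start & ~safe)): least fixpoint, start Z0 = {Init, Err, Crit, Hold, Grant}, add states with some successor in Z. Z1 = {Init, Err, Crit, Done, Busy, Hold, Grant}; fixed.
Sat(EF (EX (start & ~safe))) = {Init, Err, Crit, Done, Busy, Hold, Grant}
Halt ∉ Sat(EF (EX (start & ~safe))) = {Init, Err, Crit, Done, Busy, Hold, Grant}, so the formula does not hold at Halt.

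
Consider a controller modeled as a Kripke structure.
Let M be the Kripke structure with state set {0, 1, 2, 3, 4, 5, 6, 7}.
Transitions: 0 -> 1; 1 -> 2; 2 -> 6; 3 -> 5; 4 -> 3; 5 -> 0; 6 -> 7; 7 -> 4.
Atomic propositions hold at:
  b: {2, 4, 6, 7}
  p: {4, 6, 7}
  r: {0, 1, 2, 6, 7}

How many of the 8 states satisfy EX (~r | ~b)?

Sat(~r) = {3, 4, 5}
Sat(~b) = {0, 1, 3, 5}
Sat(~r | ~b) = {0, 1, 3, 4, 5}
Sat(EX (~r | ~b)) = {s : some successor in {0, 1, 3, 4, 5}} = {0, 3, 4, 5, 7}
|Sat(EX (~r | ~b))| = |{0, 3, 4, 5, 7}| = 5.

5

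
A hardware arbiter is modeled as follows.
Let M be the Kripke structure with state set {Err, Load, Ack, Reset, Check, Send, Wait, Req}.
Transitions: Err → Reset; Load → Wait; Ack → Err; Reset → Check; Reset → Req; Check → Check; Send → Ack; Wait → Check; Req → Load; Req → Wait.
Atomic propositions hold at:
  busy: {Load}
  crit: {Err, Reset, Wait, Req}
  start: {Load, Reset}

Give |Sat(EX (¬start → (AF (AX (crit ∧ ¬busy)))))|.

Sat(¬start) = {Err, Ack, Check, Send, Wait, Req}
Sat(¬busy) = {Err, Ack, Reset, Check, Send, Wait, Req}
Sat(crit ∧ ¬busy) = {Err, Reset, Wait, Req}
Sat(AX (crit ∧ ¬busy)) = {s : every successor in {Err, Reset, Wait, Req}} = {Err, Load, Ack}
AF (AX (crit ∧ ¬busy)): least fixpoint, start Z0 = {Err, Load, Ack}, add states with every successor in Z. Z1 = {Err, Load, Ack, Send}; fixed.
Sat(AF (AX (crit ∧ ¬busy))) = {Err, Load, Ack, Send}
Sat(¬start → (AF (AX (crit ∧ ¬busy)))) = {Err, Load, Ack, Reset, Send}
Sat(EX (¬start → (AF (AX (crit ∧ ¬busy))))) = {s : some successor in {Err, Load, Ack, Reset, Send}} = {Err, Ack, Send, Req}
|Sat(EX (¬start → (AF (AX (crit ∧ ¬busy)))))| = |{Err, Ack, Send, Req}| = 4.

4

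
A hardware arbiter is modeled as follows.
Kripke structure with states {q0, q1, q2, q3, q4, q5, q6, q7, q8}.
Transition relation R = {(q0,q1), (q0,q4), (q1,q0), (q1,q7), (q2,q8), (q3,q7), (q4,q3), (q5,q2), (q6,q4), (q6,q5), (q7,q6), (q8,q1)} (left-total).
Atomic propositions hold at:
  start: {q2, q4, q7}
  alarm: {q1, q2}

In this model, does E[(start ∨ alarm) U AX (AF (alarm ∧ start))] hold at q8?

Sat(start ∨ alarm) = {q1, q2, q4, q7}
Sat(alarm ∧ start) = {q2}
AF (alarm ∧ start): least fixpoint, start Z0 = {q2}, add states with every successor in Z. Z1 = {q2, q5}; fixed.
Sat(AF (alarm ∧ start)) = {q2, q5}
Sat(AX (AF (alarm ∧ start))) = {s : every successor in {q2, q5}} = {q5}
E[(start ∨ alarm) U AX (AF (alarm ∧ start))]: least fixpoint, start Z0 = Sat(AX (AF (alarm ∧ start))) = {q5}, add states in Sat(start ∨ alarm) with some successor in Z. Already a fixed point.
Sat(E[(start ∨ alarm) U AX (AF (alarm ∧ start))]) = {q5}
q8 ∉ Sat(E[(start ∨ alarm) U AX (AF (alarm ∧ start))]) = {q5}, so the formula does not hold at q8.

No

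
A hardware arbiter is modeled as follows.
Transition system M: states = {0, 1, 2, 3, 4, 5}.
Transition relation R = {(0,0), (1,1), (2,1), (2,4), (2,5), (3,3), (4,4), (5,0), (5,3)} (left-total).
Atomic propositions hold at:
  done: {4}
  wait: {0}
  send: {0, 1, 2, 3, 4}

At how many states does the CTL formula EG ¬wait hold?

5

Sat(¬wait) = {1, 2, 3, 4, 5}
EG ¬wait: greatest fixpoint, start Z0 = {1, 2, 3, 4, 5}, keep only states in Sat with some successor in Z. Already a fixed point.
Sat(EG ¬wait) = {1, 2, 3, 4, 5}
|Sat(EG ¬wait)| = |{1, 2, 3, 4, 5}| = 5.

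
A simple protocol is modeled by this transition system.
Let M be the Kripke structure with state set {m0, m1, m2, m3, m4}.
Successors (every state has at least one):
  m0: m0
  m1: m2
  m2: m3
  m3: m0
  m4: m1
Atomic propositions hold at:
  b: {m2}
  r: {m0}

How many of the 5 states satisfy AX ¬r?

Sat(¬r) = {m1, m2, m3, m4}
Sat(AX ¬r) = {s : every successor in {m1, m2, m3, m4}} = {m1, m2, m4}
|Sat(AX ¬r)| = |{m1, m2, m4}| = 3.

3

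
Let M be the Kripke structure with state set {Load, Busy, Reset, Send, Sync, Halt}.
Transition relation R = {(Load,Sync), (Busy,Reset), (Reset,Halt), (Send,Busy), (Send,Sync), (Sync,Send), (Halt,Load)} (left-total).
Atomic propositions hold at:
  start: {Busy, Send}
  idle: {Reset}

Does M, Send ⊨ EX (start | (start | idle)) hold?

Sat(start | idle) = {Busy, Reset, Send}
Sat(start | (start | idle)) = {Busy, Reset, Send}
Sat(EX (start | (start | idle))) = {s : some successor in {Busy, Reset, Send}} = {Busy, Send, Sync}
Send ∈ Sat(EX (start | (start | idle))) = {Busy, Send, Sync}, so the formula holds at Send.

Yes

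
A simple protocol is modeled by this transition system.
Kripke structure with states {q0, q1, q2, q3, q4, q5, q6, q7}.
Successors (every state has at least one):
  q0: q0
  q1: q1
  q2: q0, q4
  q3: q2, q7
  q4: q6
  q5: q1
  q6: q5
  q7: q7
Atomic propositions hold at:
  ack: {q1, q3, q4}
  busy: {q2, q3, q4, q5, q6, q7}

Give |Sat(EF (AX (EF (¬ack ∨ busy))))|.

Sat(¬ack) = {q0, q2, q5, q6, q7}
Sat(¬ack ∨ busy) = {q0, q2, q3, q4, q5, q6, q7}
EF (¬ack ∨ busy): least fixpoint, start Z0 = {q0, q2, q3, q4, q5, q6, q7}, add states with some successor in Z. Already a fixed point.
Sat(EF (¬ack ∨ busy)) = {q0, q2, q3, q4, q5, q6, q7}
Sat(AX (EF (¬ack ∨ busy))) = {s : every successor in {q0, q2, q3, q4, q5, q6, q7}} = {q0, q2, q3, q4, q6, q7}
EF (AX (EF (¬ack ∨ busy))): least fixpoint, start Z0 = {q0, q2, q3, q4, q6, q7}, add states with some successor in Z. Already a fixed point.
Sat(EF (AX (EF (¬ack ∨ busy)))) = {q0, q2, q3, q4, q6, q7}
|Sat(EF (AX (EF (¬ack ∨ busy))))| = |{q0, q2, q3, q4, q6, q7}| = 6.

6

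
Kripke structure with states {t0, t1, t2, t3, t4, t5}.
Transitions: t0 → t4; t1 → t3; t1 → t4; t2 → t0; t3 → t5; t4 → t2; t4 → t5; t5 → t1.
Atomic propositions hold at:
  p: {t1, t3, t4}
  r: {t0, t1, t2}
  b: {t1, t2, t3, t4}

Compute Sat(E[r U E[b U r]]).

{t0, t1, t2, t4}

E[b U r]: least fixpoint, start Z0 = Sat(r) = {t0, t1, t2}, add states in Sat(b) with some successor in Z. Z1 = {t0, t1, t2, t4}; fixed.
Sat(E[b U r]) = {t0, t1, t2, t4}
E[r U E[b U r]]: least fixpoint, start Z0 = Sat(E[b U r]) = {t0, t1, t2, t4}, add states in Sat(r) with some successor in Z. Already a fixed point.
Sat(E[r U E[b U r]]) = {t0, t1, t2, t4}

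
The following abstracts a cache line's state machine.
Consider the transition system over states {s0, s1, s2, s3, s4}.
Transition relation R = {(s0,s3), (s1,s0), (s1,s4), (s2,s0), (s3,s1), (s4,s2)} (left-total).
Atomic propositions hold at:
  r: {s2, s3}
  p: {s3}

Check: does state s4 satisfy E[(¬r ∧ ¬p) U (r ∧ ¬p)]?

Yes

Sat(¬r) = {s0, s1, s4}
Sat(¬p) = {s0, s1, s2, s4}
Sat(¬r ∧ ¬p) = {s0, s1, s4}
Sat(r ∧ ¬p) = {s2}
E[(¬r ∧ ¬p) U (r ∧ ¬p)]: least fixpoint, start Z0 = Sat((r ∧ ¬p)) = {s2}, add states in Sat(¬r ∧ ¬p) with some successor in Z. Z1 = {s2, s4}; Z2 = {s1, s2, s4}; fixed.
Sat(E[(¬r ∧ ¬p) U (r ∧ ¬p)]) = {s1, s2, s4}
s4 ∈ Sat(E[(¬r ∧ ¬p) U (r ∧ ¬p)]) = {s1, s2, s4}, so the formula holds at s4.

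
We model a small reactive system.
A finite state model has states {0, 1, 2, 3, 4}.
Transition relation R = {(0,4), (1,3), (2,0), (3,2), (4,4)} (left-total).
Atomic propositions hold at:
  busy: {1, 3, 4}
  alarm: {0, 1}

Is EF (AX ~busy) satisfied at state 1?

Yes

Sat(~busy) = {0, 2}
Sat(AX ~busy) = {s : every successor in {0, 2}} = {2, 3}
EF (AX ~busy): least fixpoint, start Z0 = {2, 3}, add states with some successor in Z. Z1 = {1, 2, 3}; fixed.
Sat(EF (AX ~busy)) = {1, 2, 3}
1 ∈ Sat(EF (AX ~busy)) = {1, 2, 3}, so the formula holds at 1.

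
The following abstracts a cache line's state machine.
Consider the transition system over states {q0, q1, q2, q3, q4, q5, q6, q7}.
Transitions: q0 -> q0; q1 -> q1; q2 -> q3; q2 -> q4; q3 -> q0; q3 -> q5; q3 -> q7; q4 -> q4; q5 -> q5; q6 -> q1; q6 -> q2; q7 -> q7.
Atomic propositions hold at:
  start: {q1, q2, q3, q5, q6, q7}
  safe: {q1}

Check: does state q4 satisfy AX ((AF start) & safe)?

No

AF start: least fixpoint, start Z0 = {q1, q2, q3, q5, q6, q7}, add states with every successor in Z. Already a fixed point.
Sat(AF start) = {q1, q2, q3, q5, q6, q7}
Sat((AF start) & safe) = {q1}
Sat(AX ((AF start) & safe)) = {s : every successor in {q1}} = {q1}
q4 ∉ Sat(AX ((AF start) & safe)) = {q1}, so the formula does not hold at q4.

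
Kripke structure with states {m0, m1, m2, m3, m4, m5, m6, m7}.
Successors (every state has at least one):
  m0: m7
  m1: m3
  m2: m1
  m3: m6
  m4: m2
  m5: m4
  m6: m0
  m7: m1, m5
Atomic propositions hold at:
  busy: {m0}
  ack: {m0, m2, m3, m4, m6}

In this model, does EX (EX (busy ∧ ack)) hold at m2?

Sat(busy ∧ ack) = {m0}
Sat(EX (busy ∧ ack)) = {s : some successor in {m0}} = {m6}
Sat(EX (EX (busy ∧ ack))) = {s : some successor in {m6}} = {m3}
m2 ∉ Sat(EX (EX (busy ∧ ack))) = {m3}, so the formula does not hold at m2.

No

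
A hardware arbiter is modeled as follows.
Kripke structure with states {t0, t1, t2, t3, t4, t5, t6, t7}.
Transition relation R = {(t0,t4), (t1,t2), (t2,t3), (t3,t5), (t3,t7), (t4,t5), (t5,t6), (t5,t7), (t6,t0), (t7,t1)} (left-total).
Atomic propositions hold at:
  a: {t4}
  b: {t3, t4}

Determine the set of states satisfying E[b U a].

{t4}

E[b U a]: least fixpoint, start Z0 = Sat(a) = {t4}, add states in Sat(b) with some successor in Z. Already a fixed point.
Sat(E[b U a]) = {t4}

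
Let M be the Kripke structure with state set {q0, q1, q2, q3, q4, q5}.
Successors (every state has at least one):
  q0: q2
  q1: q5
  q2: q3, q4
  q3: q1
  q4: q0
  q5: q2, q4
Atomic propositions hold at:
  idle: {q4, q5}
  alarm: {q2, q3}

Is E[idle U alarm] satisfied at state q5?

Yes

E[idle U alarm]: least fixpoint, start Z0 = Sat(alarm) = {q2, q3}, add states in Sat(idle) with some successor in Z. Z1 = {q2, q3, q5}; fixed.
Sat(E[idle U alarm]) = {q2, q3, q5}
q5 ∈ Sat(E[idle U alarm]) = {q2, q3, q5}, so the formula holds at q5.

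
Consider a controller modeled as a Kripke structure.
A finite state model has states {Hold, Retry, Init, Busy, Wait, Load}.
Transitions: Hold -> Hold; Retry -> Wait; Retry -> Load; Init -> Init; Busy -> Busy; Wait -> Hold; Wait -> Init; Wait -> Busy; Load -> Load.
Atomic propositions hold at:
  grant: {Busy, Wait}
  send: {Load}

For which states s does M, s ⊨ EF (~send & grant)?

{Retry, Busy, Wait}

Sat(~send) = {Hold, Retry, Init, Busy, Wait}
Sat(~send & grant) = {Busy, Wait}
EF (~send & grant): least fixpoint, start Z0 = {Busy, Wait}, add states with some successor in Z. Z1 = {Retry, Busy, Wait}; fixed.
Sat(EF (~send & grant)) = {Retry, Busy, Wait}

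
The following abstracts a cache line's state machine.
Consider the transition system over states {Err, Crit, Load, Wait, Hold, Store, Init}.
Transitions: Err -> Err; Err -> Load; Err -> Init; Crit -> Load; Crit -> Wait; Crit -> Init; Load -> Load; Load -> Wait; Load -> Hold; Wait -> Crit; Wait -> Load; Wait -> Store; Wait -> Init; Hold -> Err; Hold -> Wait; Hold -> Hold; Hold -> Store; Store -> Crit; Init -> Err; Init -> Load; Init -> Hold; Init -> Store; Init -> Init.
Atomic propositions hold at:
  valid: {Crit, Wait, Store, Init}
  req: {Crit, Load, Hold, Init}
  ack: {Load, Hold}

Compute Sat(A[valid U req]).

A[valid U req]: least fixpoint, start Z0 = Sat(req) = {Crit, Load, Hold, Init}, add states in Sat(valid) with every successor in Z. Z1 = {Crit, Load, Hold, Store, Init}; Z2 = {Crit, Load, Wait, Hold, Store, Init}; fixed.
Sat(A[valid U req]) = {Crit, Load, Wait, Hold, Store, Init}

{Crit, Load, Wait, Hold, Store, Init}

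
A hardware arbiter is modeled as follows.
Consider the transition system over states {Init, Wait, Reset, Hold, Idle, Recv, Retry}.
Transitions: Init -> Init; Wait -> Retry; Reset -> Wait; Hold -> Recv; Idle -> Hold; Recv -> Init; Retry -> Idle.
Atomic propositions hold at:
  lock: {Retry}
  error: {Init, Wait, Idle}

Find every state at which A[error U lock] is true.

A[error U lock]: least fixpoint, start Z0 = Sat(lock) = {Retry}, add states in Sat(error) with every successor in Z. Z1 = {Wait, Retry}; fixed.
Sat(A[error U lock]) = {Wait, Retry}

{Wait, Retry}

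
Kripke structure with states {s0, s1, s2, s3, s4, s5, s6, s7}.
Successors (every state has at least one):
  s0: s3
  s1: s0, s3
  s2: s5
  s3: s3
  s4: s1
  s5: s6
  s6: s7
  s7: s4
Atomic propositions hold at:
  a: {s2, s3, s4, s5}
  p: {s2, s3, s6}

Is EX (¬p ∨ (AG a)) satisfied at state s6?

Yes

Sat(¬p) = {s0, s1, s4, s5, s7}
AG a: greatest fixpoint, start Z0 = {s2, s3, s4, s5}, keep only states in Sat with every successor in Z. Z1 = {s2, s3}; Z2 = {s3}; fixed.
Sat(AG a) = {s3}
Sat(¬p ∨ (AG a)) = {s0, s1, s3, s4, s5, s7}
Sat(EX (¬p ∨ (AG a))) = {s : some successor in {s0, s1, s3, s4, s5, s7}} = {s0, s1, s2, s3, s4, s6, s7}
s6 ∈ Sat(EX (¬p ∨ (AG a))) = {s0, s1, s2, s3, s4, s6, s7}, so the formula holds at s6.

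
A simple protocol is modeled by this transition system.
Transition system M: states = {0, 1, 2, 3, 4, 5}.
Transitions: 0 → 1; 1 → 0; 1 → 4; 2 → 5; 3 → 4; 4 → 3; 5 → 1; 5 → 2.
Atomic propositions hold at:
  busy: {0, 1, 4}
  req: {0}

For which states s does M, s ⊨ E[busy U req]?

{0, 1}

E[busy U req]: least fixpoint, start Z0 = Sat(req) = {0}, add states in Sat(busy) with some successor in Z. Z1 = {0, 1}; fixed.
Sat(E[busy U req]) = {0, 1}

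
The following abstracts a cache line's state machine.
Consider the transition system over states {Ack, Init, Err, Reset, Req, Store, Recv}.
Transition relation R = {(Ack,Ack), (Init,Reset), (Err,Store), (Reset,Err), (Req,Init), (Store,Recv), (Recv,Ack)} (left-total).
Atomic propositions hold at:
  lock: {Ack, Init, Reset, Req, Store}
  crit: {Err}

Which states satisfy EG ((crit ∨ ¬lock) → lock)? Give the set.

{Ack}

Sat(¬lock) = {Err, Recv}
Sat(crit ∨ ¬lock) = {Err, Recv}
Sat((crit ∨ ¬lock) → lock) = {Ack, Init, Reset, Req, Store}
EG ((crit ∨ ¬lock) → lock): greatest fixpoint, start Z0 = {Ack, Init, Reset, Req, Store}, keep only states in Sat with some successor in Z. Z1 = {Ack, Init, Req}; Z2 = {Ack, Req}; Z3 = {Ack}; fixed.
Sat(EG ((crit ∨ ¬lock) → lock)) = {Ack}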